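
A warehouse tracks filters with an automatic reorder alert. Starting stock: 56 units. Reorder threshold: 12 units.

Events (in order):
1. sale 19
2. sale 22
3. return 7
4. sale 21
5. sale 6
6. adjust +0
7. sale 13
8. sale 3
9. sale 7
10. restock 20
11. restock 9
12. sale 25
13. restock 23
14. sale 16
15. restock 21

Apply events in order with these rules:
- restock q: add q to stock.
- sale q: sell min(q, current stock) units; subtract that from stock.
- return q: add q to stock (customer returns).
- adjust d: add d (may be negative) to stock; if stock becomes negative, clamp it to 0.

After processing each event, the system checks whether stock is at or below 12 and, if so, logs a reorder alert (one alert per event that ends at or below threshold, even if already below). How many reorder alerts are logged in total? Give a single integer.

Processing events:
Start: stock = 56
  Event 1 (sale 19): sell min(19,56)=19. stock: 56 - 19 = 37. total_sold = 19
  Event 2 (sale 22): sell min(22,37)=22. stock: 37 - 22 = 15. total_sold = 41
  Event 3 (return 7): 15 + 7 = 22
  Event 4 (sale 21): sell min(21,22)=21. stock: 22 - 21 = 1. total_sold = 62
  Event 5 (sale 6): sell min(6,1)=1. stock: 1 - 1 = 0. total_sold = 63
  Event 6 (adjust +0): 0 + 0 = 0
  Event 7 (sale 13): sell min(13,0)=0. stock: 0 - 0 = 0. total_sold = 63
  Event 8 (sale 3): sell min(3,0)=0. stock: 0 - 0 = 0. total_sold = 63
  Event 9 (sale 7): sell min(7,0)=0. stock: 0 - 0 = 0. total_sold = 63
  Event 10 (restock 20): 0 + 20 = 20
  Event 11 (restock 9): 20 + 9 = 29
  Event 12 (sale 25): sell min(25,29)=25. stock: 29 - 25 = 4. total_sold = 88
  Event 13 (restock 23): 4 + 23 = 27
  Event 14 (sale 16): sell min(16,27)=16. stock: 27 - 16 = 11. total_sold = 104
  Event 15 (restock 21): 11 + 21 = 32
Final: stock = 32, total_sold = 104

Checking against threshold 12:
  After event 1: stock=37 > 12
  After event 2: stock=15 > 12
  After event 3: stock=22 > 12
  After event 4: stock=1 <= 12 -> ALERT
  After event 5: stock=0 <= 12 -> ALERT
  After event 6: stock=0 <= 12 -> ALERT
  After event 7: stock=0 <= 12 -> ALERT
  After event 8: stock=0 <= 12 -> ALERT
  After event 9: stock=0 <= 12 -> ALERT
  After event 10: stock=20 > 12
  After event 11: stock=29 > 12
  After event 12: stock=4 <= 12 -> ALERT
  After event 13: stock=27 > 12
  After event 14: stock=11 <= 12 -> ALERT
  After event 15: stock=32 > 12
Alert events: [4, 5, 6, 7, 8, 9, 12, 14]. Count = 8

Answer: 8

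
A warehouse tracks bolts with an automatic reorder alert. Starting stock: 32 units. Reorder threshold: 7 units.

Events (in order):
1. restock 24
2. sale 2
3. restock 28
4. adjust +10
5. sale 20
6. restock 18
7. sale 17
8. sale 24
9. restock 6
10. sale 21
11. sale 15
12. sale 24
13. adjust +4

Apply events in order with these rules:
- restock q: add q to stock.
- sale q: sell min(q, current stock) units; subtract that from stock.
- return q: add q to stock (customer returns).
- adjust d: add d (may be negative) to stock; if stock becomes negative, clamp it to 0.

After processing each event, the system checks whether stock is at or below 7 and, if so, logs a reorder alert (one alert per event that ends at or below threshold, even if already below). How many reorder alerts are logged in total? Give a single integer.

Answer: 2

Derivation:
Processing events:
Start: stock = 32
  Event 1 (restock 24): 32 + 24 = 56
  Event 2 (sale 2): sell min(2,56)=2. stock: 56 - 2 = 54. total_sold = 2
  Event 3 (restock 28): 54 + 28 = 82
  Event 4 (adjust +10): 82 + 10 = 92
  Event 5 (sale 20): sell min(20,92)=20. stock: 92 - 20 = 72. total_sold = 22
  Event 6 (restock 18): 72 + 18 = 90
  Event 7 (sale 17): sell min(17,90)=17. stock: 90 - 17 = 73. total_sold = 39
  Event 8 (sale 24): sell min(24,73)=24. stock: 73 - 24 = 49. total_sold = 63
  Event 9 (restock 6): 49 + 6 = 55
  Event 10 (sale 21): sell min(21,55)=21. stock: 55 - 21 = 34. total_sold = 84
  Event 11 (sale 15): sell min(15,34)=15. stock: 34 - 15 = 19. total_sold = 99
  Event 12 (sale 24): sell min(24,19)=19. stock: 19 - 19 = 0. total_sold = 118
  Event 13 (adjust +4): 0 + 4 = 4
Final: stock = 4, total_sold = 118

Checking against threshold 7:
  After event 1: stock=56 > 7
  After event 2: stock=54 > 7
  After event 3: stock=82 > 7
  After event 4: stock=92 > 7
  After event 5: stock=72 > 7
  After event 6: stock=90 > 7
  After event 7: stock=73 > 7
  After event 8: stock=49 > 7
  After event 9: stock=55 > 7
  After event 10: stock=34 > 7
  After event 11: stock=19 > 7
  After event 12: stock=0 <= 7 -> ALERT
  After event 13: stock=4 <= 7 -> ALERT
Alert events: [12, 13]. Count = 2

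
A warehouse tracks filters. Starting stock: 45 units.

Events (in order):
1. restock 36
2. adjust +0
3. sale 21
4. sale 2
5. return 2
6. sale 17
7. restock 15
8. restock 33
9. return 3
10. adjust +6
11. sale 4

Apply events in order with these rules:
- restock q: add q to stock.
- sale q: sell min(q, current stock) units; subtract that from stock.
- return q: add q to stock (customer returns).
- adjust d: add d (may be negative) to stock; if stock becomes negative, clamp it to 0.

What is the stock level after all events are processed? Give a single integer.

Processing events:
Start: stock = 45
  Event 1 (restock 36): 45 + 36 = 81
  Event 2 (adjust +0): 81 + 0 = 81
  Event 3 (sale 21): sell min(21,81)=21. stock: 81 - 21 = 60. total_sold = 21
  Event 4 (sale 2): sell min(2,60)=2. stock: 60 - 2 = 58. total_sold = 23
  Event 5 (return 2): 58 + 2 = 60
  Event 6 (sale 17): sell min(17,60)=17. stock: 60 - 17 = 43. total_sold = 40
  Event 7 (restock 15): 43 + 15 = 58
  Event 8 (restock 33): 58 + 33 = 91
  Event 9 (return 3): 91 + 3 = 94
  Event 10 (adjust +6): 94 + 6 = 100
  Event 11 (sale 4): sell min(4,100)=4. stock: 100 - 4 = 96. total_sold = 44
Final: stock = 96, total_sold = 44

Answer: 96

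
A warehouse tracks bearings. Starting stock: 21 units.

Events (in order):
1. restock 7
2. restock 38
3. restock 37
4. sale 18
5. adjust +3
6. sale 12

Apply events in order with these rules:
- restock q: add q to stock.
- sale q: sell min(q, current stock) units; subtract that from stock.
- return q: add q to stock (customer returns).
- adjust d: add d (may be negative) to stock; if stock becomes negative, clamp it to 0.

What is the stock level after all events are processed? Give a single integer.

Processing events:
Start: stock = 21
  Event 1 (restock 7): 21 + 7 = 28
  Event 2 (restock 38): 28 + 38 = 66
  Event 3 (restock 37): 66 + 37 = 103
  Event 4 (sale 18): sell min(18,103)=18. stock: 103 - 18 = 85. total_sold = 18
  Event 5 (adjust +3): 85 + 3 = 88
  Event 6 (sale 12): sell min(12,88)=12. stock: 88 - 12 = 76. total_sold = 30
Final: stock = 76, total_sold = 30

Answer: 76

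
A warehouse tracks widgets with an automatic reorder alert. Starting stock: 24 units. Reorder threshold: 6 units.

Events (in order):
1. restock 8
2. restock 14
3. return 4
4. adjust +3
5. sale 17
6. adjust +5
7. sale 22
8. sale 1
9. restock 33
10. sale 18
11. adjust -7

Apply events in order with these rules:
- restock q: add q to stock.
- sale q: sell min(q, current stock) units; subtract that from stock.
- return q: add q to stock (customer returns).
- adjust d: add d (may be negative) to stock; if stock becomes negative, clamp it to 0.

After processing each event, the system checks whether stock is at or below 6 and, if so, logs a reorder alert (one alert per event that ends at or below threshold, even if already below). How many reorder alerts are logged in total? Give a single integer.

Answer: 0

Derivation:
Processing events:
Start: stock = 24
  Event 1 (restock 8): 24 + 8 = 32
  Event 2 (restock 14): 32 + 14 = 46
  Event 3 (return 4): 46 + 4 = 50
  Event 4 (adjust +3): 50 + 3 = 53
  Event 5 (sale 17): sell min(17,53)=17. stock: 53 - 17 = 36. total_sold = 17
  Event 6 (adjust +5): 36 + 5 = 41
  Event 7 (sale 22): sell min(22,41)=22. stock: 41 - 22 = 19. total_sold = 39
  Event 8 (sale 1): sell min(1,19)=1. stock: 19 - 1 = 18. total_sold = 40
  Event 9 (restock 33): 18 + 33 = 51
  Event 10 (sale 18): sell min(18,51)=18. stock: 51 - 18 = 33. total_sold = 58
  Event 11 (adjust -7): 33 + -7 = 26
Final: stock = 26, total_sold = 58

Checking against threshold 6:
  After event 1: stock=32 > 6
  After event 2: stock=46 > 6
  After event 3: stock=50 > 6
  After event 4: stock=53 > 6
  After event 5: stock=36 > 6
  After event 6: stock=41 > 6
  After event 7: stock=19 > 6
  After event 8: stock=18 > 6
  After event 9: stock=51 > 6
  After event 10: stock=33 > 6
  After event 11: stock=26 > 6
Alert events: []. Count = 0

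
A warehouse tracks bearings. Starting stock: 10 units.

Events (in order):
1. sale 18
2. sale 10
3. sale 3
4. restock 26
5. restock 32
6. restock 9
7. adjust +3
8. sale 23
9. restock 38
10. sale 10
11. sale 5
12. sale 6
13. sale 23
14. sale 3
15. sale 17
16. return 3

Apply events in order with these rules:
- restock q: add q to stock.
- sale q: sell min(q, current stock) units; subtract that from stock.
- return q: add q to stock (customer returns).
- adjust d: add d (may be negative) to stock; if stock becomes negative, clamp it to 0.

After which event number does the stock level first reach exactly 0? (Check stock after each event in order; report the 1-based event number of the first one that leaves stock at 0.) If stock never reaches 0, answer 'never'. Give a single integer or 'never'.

Answer: 1

Derivation:
Processing events:
Start: stock = 10
  Event 1 (sale 18): sell min(18,10)=10. stock: 10 - 10 = 0. total_sold = 10
  Event 2 (sale 10): sell min(10,0)=0. stock: 0 - 0 = 0. total_sold = 10
  Event 3 (sale 3): sell min(3,0)=0. stock: 0 - 0 = 0. total_sold = 10
  Event 4 (restock 26): 0 + 26 = 26
  Event 5 (restock 32): 26 + 32 = 58
  Event 6 (restock 9): 58 + 9 = 67
  Event 7 (adjust +3): 67 + 3 = 70
  Event 8 (sale 23): sell min(23,70)=23. stock: 70 - 23 = 47. total_sold = 33
  Event 9 (restock 38): 47 + 38 = 85
  Event 10 (sale 10): sell min(10,85)=10. stock: 85 - 10 = 75. total_sold = 43
  Event 11 (sale 5): sell min(5,75)=5. stock: 75 - 5 = 70. total_sold = 48
  Event 12 (sale 6): sell min(6,70)=6. stock: 70 - 6 = 64. total_sold = 54
  Event 13 (sale 23): sell min(23,64)=23. stock: 64 - 23 = 41. total_sold = 77
  Event 14 (sale 3): sell min(3,41)=3. stock: 41 - 3 = 38. total_sold = 80
  Event 15 (sale 17): sell min(17,38)=17. stock: 38 - 17 = 21. total_sold = 97
  Event 16 (return 3): 21 + 3 = 24
Final: stock = 24, total_sold = 97

First zero at event 1.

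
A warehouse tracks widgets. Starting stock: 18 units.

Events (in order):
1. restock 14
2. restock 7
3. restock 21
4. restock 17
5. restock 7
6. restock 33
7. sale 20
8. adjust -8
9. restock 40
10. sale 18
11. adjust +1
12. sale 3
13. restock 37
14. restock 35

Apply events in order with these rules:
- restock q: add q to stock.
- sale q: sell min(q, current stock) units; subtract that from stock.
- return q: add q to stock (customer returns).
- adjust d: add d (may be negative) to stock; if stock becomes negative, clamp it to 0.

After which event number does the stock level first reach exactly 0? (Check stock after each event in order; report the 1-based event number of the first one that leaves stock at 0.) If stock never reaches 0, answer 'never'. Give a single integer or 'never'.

Answer: never

Derivation:
Processing events:
Start: stock = 18
  Event 1 (restock 14): 18 + 14 = 32
  Event 2 (restock 7): 32 + 7 = 39
  Event 3 (restock 21): 39 + 21 = 60
  Event 4 (restock 17): 60 + 17 = 77
  Event 5 (restock 7): 77 + 7 = 84
  Event 6 (restock 33): 84 + 33 = 117
  Event 7 (sale 20): sell min(20,117)=20. stock: 117 - 20 = 97. total_sold = 20
  Event 8 (adjust -8): 97 + -8 = 89
  Event 9 (restock 40): 89 + 40 = 129
  Event 10 (sale 18): sell min(18,129)=18. stock: 129 - 18 = 111. total_sold = 38
  Event 11 (adjust +1): 111 + 1 = 112
  Event 12 (sale 3): sell min(3,112)=3. stock: 112 - 3 = 109. total_sold = 41
  Event 13 (restock 37): 109 + 37 = 146
  Event 14 (restock 35): 146 + 35 = 181
Final: stock = 181, total_sold = 41

Stock never reaches 0.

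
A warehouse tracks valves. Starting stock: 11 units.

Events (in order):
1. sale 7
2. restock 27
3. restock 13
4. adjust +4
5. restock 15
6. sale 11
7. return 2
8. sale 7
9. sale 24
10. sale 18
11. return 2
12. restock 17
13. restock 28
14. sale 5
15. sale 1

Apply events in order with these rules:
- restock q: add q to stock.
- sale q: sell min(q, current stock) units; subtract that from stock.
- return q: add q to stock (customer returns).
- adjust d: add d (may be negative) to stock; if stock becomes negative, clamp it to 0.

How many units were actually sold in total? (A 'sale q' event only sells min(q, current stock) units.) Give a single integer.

Answer: 73

Derivation:
Processing events:
Start: stock = 11
  Event 1 (sale 7): sell min(7,11)=7. stock: 11 - 7 = 4. total_sold = 7
  Event 2 (restock 27): 4 + 27 = 31
  Event 3 (restock 13): 31 + 13 = 44
  Event 4 (adjust +4): 44 + 4 = 48
  Event 5 (restock 15): 48 + 15 = 63
  Event 6 (sale 11): sell min(11,63)=11. stock: 63 - 11 = 52. total_sold = 18
  Event 7 (return 2): 52 + 2 = 54
  Event 8 (sale 7): sell min(7,54)=7. stock: 54 - 7 = 47. total_sold = 25
  Event 9 (sale 24): sell min(24,47)=24. stock: 47 - 24 = 23. total_sold = 49
  Event 10 (sale 18): sell min(18,23)=18. stock: 23 - 18 = 5. total_sold = 67
  Event 11 (return 2): 5 + 2 = 7
  Event 12 (restock 17): 7 + 17 = 24
  Event 13 (restock 28): 24 + 28 = 52
  Event 14 (sale 5): sell min(5,52)=5. stock: 52 - 5 = 47. total_sold = 72
  Event 15 (sale 1): sell min(1,47)=1. stock: 47 - 1 = 46. total_sold = 73
Final: stock = 46, total_sold = 73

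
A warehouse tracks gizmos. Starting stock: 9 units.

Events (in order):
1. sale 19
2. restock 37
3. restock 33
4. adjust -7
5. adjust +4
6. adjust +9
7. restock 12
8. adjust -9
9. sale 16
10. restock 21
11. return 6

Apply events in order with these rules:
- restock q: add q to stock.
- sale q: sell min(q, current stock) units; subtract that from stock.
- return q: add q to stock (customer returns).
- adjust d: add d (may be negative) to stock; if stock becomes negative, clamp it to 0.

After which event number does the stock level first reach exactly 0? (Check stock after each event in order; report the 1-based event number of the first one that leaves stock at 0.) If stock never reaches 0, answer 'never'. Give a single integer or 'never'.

Processing events:
Start: stock = 9
  Event 1 (sale 19): sell min(19,9)=9. stock: 9 - 9 = 0. total_sold = 9
  Event 2 (restock 37): 0 + 37 = 37
  Event 3 (restock 33): 37 + 33 = 70
  Event 4 (adjust -7): 70 + -7 = 63
  Event 5 (adjust +4): 63 + 4 = 67
  Event 6 (adjust +9): 67 + 9 = 76
  Event 7 (restock 12): 76 + 12 = 88
  Event 8 (adjust -9): 88 + -9 = 79
  Event 9 (sale 16): sell min(16,79)=16. stock: 79 - 16 = 63. total_sold = 25
  Event 10 (restock 21): 63 + 21 = 84
  Event 11 (return 6): 84 + 6 = 90
Final: stock = 90, total_sold = 25

First zero at event 1.

Answer: 1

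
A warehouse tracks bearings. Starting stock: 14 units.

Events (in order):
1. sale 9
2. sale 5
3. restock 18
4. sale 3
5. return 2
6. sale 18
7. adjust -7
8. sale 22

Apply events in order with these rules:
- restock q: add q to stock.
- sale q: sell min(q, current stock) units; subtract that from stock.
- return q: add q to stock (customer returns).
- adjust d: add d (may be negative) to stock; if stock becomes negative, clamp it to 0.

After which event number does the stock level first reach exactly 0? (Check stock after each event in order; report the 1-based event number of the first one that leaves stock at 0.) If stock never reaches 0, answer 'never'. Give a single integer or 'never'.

Processing events:
Start: stock = 14
  Event 1 (sale 9): sell min(9,14)=9. stock: 14 - 9 = 5. total_sold = 9
  Event 2 (sale 5): sell min(5,5)=5. stock: 5 - 5 = 0. total_sold = 14
  Event 3 (restock 18): 0 + 18 = 18
  Event 4 (sale 3): sell min(3,18)=3. stock: 18 - 3 = 15. total_sold = 17
  Event 5 (return 2): 15 + 2 = 17
  Event 6 (sale 18): sell min(18,17)=17. stock: 17 - 17 = 0. total_sold = 34
  Event 7 (adjust -7): 0 + -7 = 0 (clamped to 0)
  Event 8 (sale 22): sell min(22,0)=0. stock: 0 - 0 = 0. total_sold = 34
Final: stock = 0, total_sold = 34

First zero at event 2.

Answer: 2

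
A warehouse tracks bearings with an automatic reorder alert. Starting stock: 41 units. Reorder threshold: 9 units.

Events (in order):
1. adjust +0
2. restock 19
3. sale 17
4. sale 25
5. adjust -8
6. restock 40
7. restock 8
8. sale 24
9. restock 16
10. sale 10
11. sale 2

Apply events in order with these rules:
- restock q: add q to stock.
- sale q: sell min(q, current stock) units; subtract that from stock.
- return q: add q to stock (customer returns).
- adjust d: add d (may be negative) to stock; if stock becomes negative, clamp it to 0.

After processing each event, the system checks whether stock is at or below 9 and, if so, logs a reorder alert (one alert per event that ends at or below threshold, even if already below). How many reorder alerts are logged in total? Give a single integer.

Answer: 0

Derivation:
Processing events:
Start: stock = 41
  Event 1 (adjust +0): 41 + 0 = 41
  Event 2 (restock 19): 41 + 19 = 60
  Event 3 (sale 17): sell min(17,60)=17. stock: 60 - 17 = 43. total_sold = 17
  Event 4 (sale 25): sell min(25,43)=25. stock: 43 - 25 = 18. total_sold = 42
  Event 5 (adjust -8): 18 + -8 = 10
  Event 6 (restock 40): 10 + 40 = 50
  Event 7 (restock 8): 50 + 8 = 58
  Event 8 (sale 24): sell min(24,58)=24. stock: 58 - 24 = 34. total_sold = 66
  Event 9 (restock 16): 34 + 16 = 50
  Event 10 (sale 10): sell min(10,50)=10. stock: 50 - 10 = 40. total_sold = 76
  Event 11 (sale 2): sell min(2,40)=2. stock: 40 - 2 = 38. total_sold = 78
Final: stock = 38, total_sold = 78

Checking against threshold 9:
  After event 1: stock=41 > 9
  After event 2: stock=60 > 9
  After event 3: stock=43 > 9
  After event 4: stock=18 > 9
  After event 5: stock=10 > 9
  After event 6: stock=50 > 9
  After event 7: stock=58 > 9
  After event 8: stock=34 > 9
  After event 9: stock=50 > 9
  After event 10: stock=40 > 9
  After event 11: stock=38 > 9
Alert events: []. Count = 0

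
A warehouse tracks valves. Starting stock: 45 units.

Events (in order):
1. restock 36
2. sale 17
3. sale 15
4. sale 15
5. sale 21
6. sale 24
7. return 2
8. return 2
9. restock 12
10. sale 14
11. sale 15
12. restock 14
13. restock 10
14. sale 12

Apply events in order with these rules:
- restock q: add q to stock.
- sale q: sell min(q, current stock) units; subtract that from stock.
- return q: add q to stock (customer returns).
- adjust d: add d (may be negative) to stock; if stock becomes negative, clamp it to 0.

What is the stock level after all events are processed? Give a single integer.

Processing events:
Start: stock = 45
  Event 1 (restock 36): 45 + 36 = 81
  Event 2 (sale 17): sell min(17,81)=17. stock: 81 - 17 = 64. total_sold = 17
  Event 3 (sale 15): sell min(15,64)=15. stock: 64 - 15 = 49. total_sold = 32
  Event 4 (sale 15): sell min(15,49)=15. stock: 49 - 15 = 34. total_sold = 47
  Event 5 (sale 21): sell min(21,34)=21. stock: 34 - 21 = 13. total_sold = 68
  Event 6 (sale 24): sell min(24,13)=13. stock: 13 - 13 = 0. total_sold = 81
  Event 7 (return 2): 0 + 2 = 2
  Event 8 (return 2): 2 + 2 = 4
  Event 9 (restock 12): 4 + 12 = 16
  Event 10 (sale 14): sell min(14,16)=14. stock: 16 - 14 = 2. total_sold = 95
  Event 11 (sale 15): sell min(15,2)=2. stock: 2 - 2 = 0. total_sold = 97
  Event 12 (restock 14): 0 + 14 = 14
  Event 13 (restock 10): 14 + 10 = 24
  Event 14 (sale 12): sell min(12,24)=12. stock: 24 - 12 = 12. total_sold = 109
Final: stock = 12, total_sold = 109

Answer: 12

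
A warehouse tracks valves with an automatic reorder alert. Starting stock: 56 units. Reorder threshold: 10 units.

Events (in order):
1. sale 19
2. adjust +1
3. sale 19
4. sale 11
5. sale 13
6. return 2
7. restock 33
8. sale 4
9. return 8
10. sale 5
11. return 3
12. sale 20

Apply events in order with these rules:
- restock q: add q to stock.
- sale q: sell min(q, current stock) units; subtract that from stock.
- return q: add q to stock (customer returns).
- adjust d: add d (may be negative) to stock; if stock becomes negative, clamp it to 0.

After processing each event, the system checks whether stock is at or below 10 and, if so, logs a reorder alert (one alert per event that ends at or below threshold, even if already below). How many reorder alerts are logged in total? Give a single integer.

Answer: 3

Derivation:
Processing events:
Start: stock = 56
  Event 1 (sale 19): sell min(19,56)=19. stock: 56 - 19 = 37. total_sold = 19
  Event 2 (adjust +1): 37 + 1 = 38
  Event 3 (sale 19): sell min(19,38)=19. stock: 38 - 19 = 19. total_sold = 38
  Event 4 (sale 11): sell min(11,19)=11. stock: 19 - 11 = 8. total_sold = 49
  Event 5 (sale 13): sell min(13,8)=8. stock: 8 - 8 = 0. total_sold = 57
  Event 6 (return 2): 0 + 2 = 2
  Event 7 (restock 33): 2 + 33 = 35
  Event 8 (sale 4): sell min(4,35)=4. stock: 35 - 4 = 31. total_sold = 61
  Event 9 (return 8): 31 + 8 = 39
  Event 10 (sale 5): sell min(5,39)=5. stock: 39 - 5 = 34. total_sold = 66
  Event 11 (return 3): 34 + 3 = 37
  Event 12 (sale 20): sell min(20,37)=20. stock: 37 - 20 = 17. total_sold = 86
Final: stock = 17, total_sold = 86

Checking against threshold 10:
  After event 1: stock=37 > 10
  After event 2: stock=38 > 10
  After event 3: stock=19 > 10
  After event 4: stock=8 <= 10 -> ALERT
  After event 5: stock=0 <= 10 -> ALERT
  After event 6: stock=2 <= 10 -> ALERT
  After event 7: stock=35 > 10
  After event 8: stock=31 > 10
  After event 9: stock=39 > 10
  After event 10: stock=34 > 10
  After event 11: stock=37 > 10
  After event 12: stock=17 > 10
Alert events: [4, 5, 6]. Count = 3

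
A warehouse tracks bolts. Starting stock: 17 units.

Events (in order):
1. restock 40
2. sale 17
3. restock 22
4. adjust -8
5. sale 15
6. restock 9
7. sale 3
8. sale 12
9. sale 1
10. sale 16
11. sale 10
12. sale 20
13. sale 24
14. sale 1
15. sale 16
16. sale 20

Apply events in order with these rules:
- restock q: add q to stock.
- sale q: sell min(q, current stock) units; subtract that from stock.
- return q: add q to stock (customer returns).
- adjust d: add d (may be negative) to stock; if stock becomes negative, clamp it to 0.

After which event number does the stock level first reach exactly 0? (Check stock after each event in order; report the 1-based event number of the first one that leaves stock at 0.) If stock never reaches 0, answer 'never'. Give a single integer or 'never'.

Answer: 12

Derivation:
Processing events:
Start: stock = 17
  Event 1 (restock 40): 17 + 40 = 57
  Event 2 (sale 17): sell min(17,57)=17. stock: 57 - 17 = 40. total_sold = 17
  Event 3 (restock 22): 40 + 22 = 62
  Event 4 (adjust -8): 62 + -8 = 54
  Event 5 (sale 15): sell min(15,54)=15. stock: 54 - 15 = 39. total_sold = 32
  Event 6 (restock 9): 39 + 9 = 48
  Event 7 (sale 3): sell min(3,48)=3. stock: 48 - 3 = 45. total_sold = 35
  Event 8 (sale 12): sell min(12,45)=12. stock: 45 - 12 = 33. total_sold = 47
  Event 9 (sale 1): sell min(1,33)=1. stock: 33 - 1 = 32. total_sold = 48
  Event 10 (sale 16): sell min(16,32)=16. stock: 32 - 16 = 16. total_sold = 64
  Event 11 (sale 10): sell min(10,16)=10. stock: 16 - 10 = 6. total_sold = 74
  Event 12 (sale 20): sell min(20,6)=6. stock: 6 - 6 = 0. total_sold = 80
  Event 13 (sale 24): sell min(24,0)=0. stock: 0 - 0 = 0. total_sold = 80
  Event 14 (sale 1): sell min(1,0)=0. stock: 0 - 0 = 0. total_sold = 80
  Event 15 (sale 16): sell min(16,0)=0. stock: 0 - 0 = 0. total_sold = 80
  Event 16 (sale 20): sell min(20,0)=0. stock: 0 - 0 = 0. total_sold = 80
Final: stock = 0, total_sold = 80

First zero at event 12.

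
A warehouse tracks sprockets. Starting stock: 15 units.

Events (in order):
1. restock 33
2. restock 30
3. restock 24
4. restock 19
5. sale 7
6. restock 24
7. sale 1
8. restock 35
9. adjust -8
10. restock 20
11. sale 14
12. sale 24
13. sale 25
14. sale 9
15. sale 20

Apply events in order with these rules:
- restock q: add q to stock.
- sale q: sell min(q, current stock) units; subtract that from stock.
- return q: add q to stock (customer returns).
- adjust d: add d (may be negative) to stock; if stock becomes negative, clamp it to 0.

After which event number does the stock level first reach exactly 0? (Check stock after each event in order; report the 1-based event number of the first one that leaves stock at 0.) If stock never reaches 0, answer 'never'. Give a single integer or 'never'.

Answer: never

Derivation:
Processing events:
Start: stock = 15
  Event 1 (restock 33): 15 + 33 = 48
  Event 2 (restock 30): 48 + 30 = 78
  Event 3 (restock 24): 78 + 24 = 102
  Event 4 (restock 19): 102 + 19 = 121
  Event 5 (sale 7): sell min(7,121)=7. stock: 121 - 7 = 114. total_sold = 7
  Event 6 (restock 24): 114 + 24 = 138
  Event 7 (sale 1): sell min(1,138)=1. stock: 138 - 1 = 137. total_sold = 8
  Event 8 (restock 35): 137 + 35 = 172
  Event 9 (adjust -8): 172 + -8 = 164
  Event 10 (restock 20): 164 + 20 = 184
  Event 11 (sale 14): sell min(14,184)=14. stock: 184 - 14 = 170. total_sold = 22
  Event 12 (sale 24): sell min(24,170)=24. stock: 170 - 24 = 146. total_sold = 46
  Event 13 (sale 25): sell min(25,146)=25. stock: 146 - 25 = 121. total_sold = 71
  Event 14 (sale 9): sell min(9,121)=9. stock: 121 - 9 = 112. total_sold = 80
  Event 15 (sale 20): sell min(20,112)=20. stock: 112 - 20 = 92. total_sold = 100
Final: stock = 92, total_sold = 100

Stock never reaches 0.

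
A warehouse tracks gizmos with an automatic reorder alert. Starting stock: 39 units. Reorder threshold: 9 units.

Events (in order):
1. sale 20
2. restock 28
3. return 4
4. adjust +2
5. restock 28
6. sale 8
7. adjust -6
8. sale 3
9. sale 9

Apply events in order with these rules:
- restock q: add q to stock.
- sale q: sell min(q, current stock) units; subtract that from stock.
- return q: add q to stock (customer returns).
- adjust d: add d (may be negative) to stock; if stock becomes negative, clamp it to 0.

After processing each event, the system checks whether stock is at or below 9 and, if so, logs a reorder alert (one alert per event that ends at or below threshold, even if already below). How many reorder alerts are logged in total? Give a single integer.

Processing events:
Start: stock = 39
  Event 1 (sale 20): sell min(20,39)=20. stock: 39 - 20 = 19. total_sold = 20
  Event 2 (restock 28): 19 + 28 = 47
  Event 3 (return 4): 47 + 4 = 51
  Event 4 (adjust +2): 51 + 2 = 53
  Event 5 (restock 28): 53 + 28 = 81
  Event 6 (sale 8): sell min(8,81)=8. stock: 81 - 8 = 73. total_sold = 28
  Event 7 (adjust -6): 73 + -6 = 67
  Event 8 (sale 3): sell min(3,67)=3. stock: 67 - 3 = 64. total_sold = 31
  Event 9 (sale 9): sell min(9,64)=9. stock: 64 - 9 = 55. total_sold = 40
Final: stock = 55, total_sold = 40

Checking against threshold 9:
  After event 1: stock=19 > 9
  After event 2: stock=47 > 9
  After event 3: stock=51 > 9
  After event 4: stock=53 > 9
  After event 5: stock=81 > 9
  After event 6: stock=73 > 9
  After event 7: stock=67 > 9
  After event 8: stock=64 > 9
  After event 9: stock=55 > 9
Alert events: []. Count = 0

Answer: 0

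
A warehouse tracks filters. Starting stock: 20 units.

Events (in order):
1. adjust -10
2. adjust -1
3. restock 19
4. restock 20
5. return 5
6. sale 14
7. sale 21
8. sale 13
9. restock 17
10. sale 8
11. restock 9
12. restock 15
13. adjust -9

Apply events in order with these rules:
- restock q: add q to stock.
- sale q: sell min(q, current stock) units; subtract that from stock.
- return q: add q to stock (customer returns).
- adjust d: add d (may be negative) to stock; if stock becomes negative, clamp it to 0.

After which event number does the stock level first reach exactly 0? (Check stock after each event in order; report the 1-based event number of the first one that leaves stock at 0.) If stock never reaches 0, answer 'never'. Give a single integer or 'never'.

Processing events:
Start: stock = 20
  Event 1 (adjust -10): 20 + -10 = 10
  Event 2 (adjust -1): 10 + -1 = 9
  Event 3 (restock 19): 9 + 19 = 28
  Event 4 (restock 20): 28 + 20 = 48
  Event 5 (return 5): 48 + 5 = 53
  Event 6 (sale 14): sell min(14,53)=14. stock: 53 - 14 = 39. total_sold = 14
  Event 7 (sale 21): sell min(21,39)=21. stock: 39 - 21 = 18. total_sold = 35
  Event 8 (sale 13): sell min(13,18)=13. stock: 18 - 13 = 5. total_sold = 48
  Event 9 (restock 17): 5 + 17 = 22
  Event 10 (sale 8): sell min(8,22)=8. stock: 22 - 8 = 14. total_sold = 56
  Event 11 (restock 9): 14 + 9 = 23
  Event 12 (restock 15): 23 + 15 = 38
  Event 13 (adjust -9): 38 + -9 = 29
Final: stock = 29, total_sold = 56

Stock never reaches 0.

Answer: never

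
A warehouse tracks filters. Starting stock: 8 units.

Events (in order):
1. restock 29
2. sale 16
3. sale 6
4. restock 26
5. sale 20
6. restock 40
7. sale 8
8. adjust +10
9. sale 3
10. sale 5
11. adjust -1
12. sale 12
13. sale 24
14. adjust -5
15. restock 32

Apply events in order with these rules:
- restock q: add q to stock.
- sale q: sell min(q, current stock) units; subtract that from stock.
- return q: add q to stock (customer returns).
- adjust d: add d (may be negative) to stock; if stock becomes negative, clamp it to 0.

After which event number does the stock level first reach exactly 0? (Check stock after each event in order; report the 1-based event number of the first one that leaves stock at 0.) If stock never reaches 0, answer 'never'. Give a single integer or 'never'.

Processing events:
Start: stock = 8
  Event 1 (restock 29): 8 + 29 = 37
  Event 2 (sale 16): sell min(16,37)=16. stock: 37 - 16 = 21. total_sold = 16
  Event 3 (sale 6): sell min(6,21)=6. stock: 21 - 6 = 15. total_sold = 22
  Event 4 (restock 26): 15 + 26 = 41
  Event 5 (sale 20): sell min(20,41)=20. stock: 41 - 20 = 21. total_sold = 42
  Event 6 (restock 40): 21 + 40 = 61
  Event 7 (sale 8): sell min(8,61)=8. stock: 61 - 8 = 53. total_sold = 50
  Event 8 (adjust +10): 53 + 10 = 63
  Event 9 (sale 3): sell min(3,63)=3. stock: 63 - 3 = 60. total_sold = 53
  Event 10 (sale 5): sell min(5,60)=5. stock: 60 - 5 = 55. total_sold = 58
  Event 11 (adjust -1): 55 + -1 = 54
  Event 12 (sale 12): sell min(12,54)=12. stock: 54 - 12 = 42. total_sold = 70
  Event 13 (sale 24): sell min(24,42)=24. stock: 42 - 24 = 18. total_sold = 94
  Event 14 (adjust -5): 18 + -5 = 13
  Event 15 (restock 32): 13 + 32 = 45
Final: stock = 45, total_sold = 94

Stock never reaches 0.

Answer: never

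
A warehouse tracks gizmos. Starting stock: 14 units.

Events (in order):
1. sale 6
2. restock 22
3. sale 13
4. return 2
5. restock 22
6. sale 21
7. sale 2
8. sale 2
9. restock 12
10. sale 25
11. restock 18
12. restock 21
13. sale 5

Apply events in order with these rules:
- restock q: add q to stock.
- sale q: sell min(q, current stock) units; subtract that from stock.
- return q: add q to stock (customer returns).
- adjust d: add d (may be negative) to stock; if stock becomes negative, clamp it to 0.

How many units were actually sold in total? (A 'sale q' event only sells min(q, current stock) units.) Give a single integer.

Processing events:
Start: stock = 14
  Event 1 (sale 6): sell min(6,14)=6. stock: 14 - 6 = 8. total_sold = 6
  Event 2 (restock 22): 8 + 22 = 30
  Event 3 (sale 13): sell min(13,30)=13. stock: 30 - 13 = 17. total_sold = 19
  Event 4 (return 2): 17 + 2 = 19
  Event 5 (restock 22): 19 + 22 = 41
  Event 6 (sale 21): sell min(21,41)=21. stock: 41 - 21 = 20. total_sold = 40
  Event 7 (sale 2): sell min(2,20)=2. stock: 20 - 2 = 18. total_sold = 42
  Event 8 (sale 2): sell min(2,18)=2. stock: 18 - 2 = 16. total_sold = 44
  Event 9 (restock 12): 16 + 12 = 28
  Event 10 (sale 25): sell min(25,28)=25. stock: 28 - 25 = 3. total_sold = 69
  Event 11 (restock 18): 3 + 18 = 21
  Event 12 (restock 21): 21 + 21 = 42
  Event 13 (sale 5): sell min(5,42)=5. stock: 42 - 5 = 37. total_sold = 74
Final: stock = 37, total_sold = 74

Answer: 74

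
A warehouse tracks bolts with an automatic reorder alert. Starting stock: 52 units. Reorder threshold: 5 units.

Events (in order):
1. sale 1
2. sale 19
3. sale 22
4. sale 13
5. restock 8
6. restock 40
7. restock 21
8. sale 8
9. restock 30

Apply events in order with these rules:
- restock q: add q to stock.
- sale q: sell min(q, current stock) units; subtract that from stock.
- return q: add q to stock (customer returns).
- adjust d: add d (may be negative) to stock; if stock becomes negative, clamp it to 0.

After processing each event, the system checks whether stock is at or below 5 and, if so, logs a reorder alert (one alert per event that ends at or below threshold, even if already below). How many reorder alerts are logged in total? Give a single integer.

Answer: 1

Derivation:
Processing events:
Start: stock = 52
  Event 1 (sale 1): sell min(1,52)=1. stock: 52 - 1 = 51. total_sold = 1
  Event 2 (sale 19): sell min(19,51)=19. stock: 51 - 19 = 32. total_sold = 20
  Event 3 (sale 22): sell min(22,32)=22. stock: 32 - 22 = 10. total_sold = 42
  Event 4 (sale 13): sell min(13,10)=10. stock: 10 - 10 = 0. total_sold = 52
  Event 5 (restock 8): 0 + 8 = 8
  Event 6 (restock 40): 8 + 40 = 48
  Event 7 (restock 21): 48 + 21 = 69
  Event 8 (sale 8): sell min(8,69)=8. stock: 69 - 8 = 61. total_sold = 60
  Event 9 (restock 30): 61 + 30 = 91
Final: stock = 91, total_sold = 60

Checking against threshold 5:
  After event 1: stock=51 > 5
  After event 2: stock=32 > 5
  After event 3: stock=10 > 5
  After event 4: stock=0 <= 5 -> ALERT
  After event 5: stock=8 > 5
  After event 6: stock=48 > 5
  After event 7: stock=69 > 5
  After event 8: stock=61 > 5
  After event 9: stock=91 > 5
Alert events: [4]. Count = 1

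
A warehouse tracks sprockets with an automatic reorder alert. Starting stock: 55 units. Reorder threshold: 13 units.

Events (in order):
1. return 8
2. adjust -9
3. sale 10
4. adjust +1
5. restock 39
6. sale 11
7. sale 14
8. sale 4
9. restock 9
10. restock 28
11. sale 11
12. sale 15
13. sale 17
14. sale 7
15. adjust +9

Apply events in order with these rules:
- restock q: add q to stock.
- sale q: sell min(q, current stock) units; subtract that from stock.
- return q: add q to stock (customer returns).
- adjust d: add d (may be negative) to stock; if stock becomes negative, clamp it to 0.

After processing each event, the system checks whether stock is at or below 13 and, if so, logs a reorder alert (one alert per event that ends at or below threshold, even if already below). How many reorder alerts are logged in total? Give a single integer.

Processing events:
Start: stock = 55
  Event 1 (return 8): 55 + 8 = 63
  Event 2 (adjust -9): 63 + -9 = 54
  Event 3 (sale 10): sell min(10,54)=10. stock: 54 - 10 = 44. total_sold = 10
  Event 4 (adjust +1): 44 + 1 = 45
  Event 5 (restock 39): 45 + 39 = 84
  Event 6 (sale 11): sell min(11,84)=11. stock: 84 - 11 = 73. total_sold = 21
  Event 7 (sale 14): sell min(14,73)=14. stock: 73 - 14 = 59. total_sold = 35
  Event 8 (sale 4): sell min(4,59)=4. stock: 59 - 4 = 55. total_sold = 39
  Event 9 (restock 9): 55 + 9 = 64
  Event 10 (restock 28): 64 + 28 = 92
  Event 11 (sale 11): sell min(11,92)=11. stock: 92 - 11 = 81. total_sold = 50
  Event 12 (sale 15): sell min(15,81)=15. stock: 81 - 15 = 66. total_sold = 65
  Event 13 (sale 17): sell min(17,66)=17. stock: 66 - 17 = 49. total_sold = 82
  Event 14 (sale 7): sell min(7,49)=7. stock: 49 - 7 = 42. total_sold = 89
  Event 15 (adjust +9): 42 + 9 = 51
Final: stock = 51, total_sold = 89

Checking against threshold 13:
  After event 1: stock=63 > 13
  After event 2: stock=54 > 13
  After event 3: stock=44 > 13
  After event 4: stock=45 > 13
  After event 5: stock=84 > 13
  After event 6: stock=73 > 13
  After event 7: stock=59 > 13
  After event 8: stock=55 > 13
  After event 9: stock=64 > 13
  After event 10: stock=92 > 13
  After event 11: stock=81 > 13
  After event 12: stock=66 > 13
  After event 13: stock=49 > 13
  After event 14: stock=42 > 13
  After event 15: stock=51 > 13
Alert events: []. Count = 0

Answer: 0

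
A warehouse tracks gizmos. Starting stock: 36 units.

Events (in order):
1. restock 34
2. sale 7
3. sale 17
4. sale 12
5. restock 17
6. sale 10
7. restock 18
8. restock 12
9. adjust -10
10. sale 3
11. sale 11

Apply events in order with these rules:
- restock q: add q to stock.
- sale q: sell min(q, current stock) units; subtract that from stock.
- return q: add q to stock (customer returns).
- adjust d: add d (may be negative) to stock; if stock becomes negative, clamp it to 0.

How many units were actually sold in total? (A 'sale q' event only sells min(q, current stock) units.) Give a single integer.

Processing events:
Start: stock = 36
  Event 1 (restock 34): 36 + 34 = 70
  Event 2 (sale 7): sell min(7,70)=7. stock: 70 - 7 = 63. total_sold = 7
  Event 3 (sale 17): sell min(17,63)=17. stock: 63 - 17 = 46. total_sold = 24
  Event 4 (sale 12): sell min(12,46)=12. stock: 46 - 12 = 34. total_sold = 36
  Event 5 (restock 17): 34 + 17 = 51
  Event 6 (sale 10): sell min(10,51)=10. stock: 51 - 10 = 41. total_sold = 46
  Event 7 (restock 18): 41 + 18 = 59
  Event 8 (restock 12): 59 + 12 = 71
  Event 9 (adjust -10): 71 + -10 = 61
  Event 10 (sale 3): sell min(3,61)=3. stock: 61 - 3 = 58. total_sold = 49
  Event 11 (sale 11): sell min(11,58)=11. stock: 58 - 11 = 47. total_sold = 60
Final: stock = 47, total_sold = 60

Answer: 60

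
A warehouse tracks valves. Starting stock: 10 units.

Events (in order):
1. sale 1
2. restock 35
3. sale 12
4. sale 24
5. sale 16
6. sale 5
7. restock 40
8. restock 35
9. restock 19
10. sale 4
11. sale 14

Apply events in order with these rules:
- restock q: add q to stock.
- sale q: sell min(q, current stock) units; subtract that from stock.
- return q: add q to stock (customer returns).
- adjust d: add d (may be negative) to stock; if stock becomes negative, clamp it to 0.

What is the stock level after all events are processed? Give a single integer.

Processing events:
Start: stock = 10
  Event 1 (sale 1): sell min(1,10)=1. stock: 10 - 1 = 9. total_sold = 1
  Event 2 (restock 35): 9 + 35 = 44
  Event 3 (sale 12): sell min(12,44)=12. stock: 44 - 12 = 32. total_sold = 13
  Event 4 (sale 24): sell min(24,32)=24. stock: 32 - 24 = 8. total_sold = 37
  Event 5 (sale 16): sell min(16,8)=8. stock: 8 - 8 = 0. total_sold = 45
  Event 6 (sale 5): sell min(5,0)=0. stock: 0 - 0 = 0. total_sold = 45
  Event 7 (restock 40): 0 + 40 = 40
  Event 8 (restock 35): 40 + 35 = 75
  Event 9 (restock 19): 75 + 19 = 94
  Event 10 (sale 4): sell min(4,94)=4. stock: 94 - 4 = 90. total_sold = 49
  Event 11 (sale 14): sell min(14,90)=14. stock: 90 - 14 = 76. total_sold = 63
Final: stock = 76, total_sold = 63

Answer: 76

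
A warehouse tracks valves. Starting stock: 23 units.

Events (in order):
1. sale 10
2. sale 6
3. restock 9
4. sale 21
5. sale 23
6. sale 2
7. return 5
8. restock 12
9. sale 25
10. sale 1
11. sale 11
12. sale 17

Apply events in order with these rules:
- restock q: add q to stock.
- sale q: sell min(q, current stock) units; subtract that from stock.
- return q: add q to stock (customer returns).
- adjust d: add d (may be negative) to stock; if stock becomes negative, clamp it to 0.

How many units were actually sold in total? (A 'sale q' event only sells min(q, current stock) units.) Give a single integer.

Answer: 49

Derivation:
Processing events:
Start: stock = 23
  Event 1 (sale 10): sell min(10,23)=10. stock: 23 - 10 = 13. total_sold = 10
  Event 2 (sale 6): sell min(6,13)=6. stock: 13 - 6 = 7. total_sold = 16
  Event 3 (restock 9): 7 + 9 = 16
  Event 4 (sale 21): sell min(21,16)=16. stock: 16 - 16 = 0. total_sold = 32
  Event 5 (sale 23): sell min(23,0)=0. stock: 0 - 0 = 0. total_sold = 32
  Event 6 (sale 2): sell min(2,0)=0. stock: 0 - 0 = 0. total_sold = 32
  Event 7 (return 5): 0 + 5 = 5
  Event 8 (restock 12): 5 + 12 = 17
  Event 9 (sale 25): sell min(25,17)=17. stock: 17 - 17 = 0. total_sold = 49
  Event 10 (sale 1): sell min(1,0)=0. stock: 0 - 0 = 0. total_sold = 49
  Event 11 (sale 11): sell min(11,0)=0. stock: 0 - 0 = 0. total_sold = 49
  Event 12 (sale 17): sell min(17,0)=0. stock: 0 - 0 = 0. total_sold = 49
Final: stock = 0, total_sold = 49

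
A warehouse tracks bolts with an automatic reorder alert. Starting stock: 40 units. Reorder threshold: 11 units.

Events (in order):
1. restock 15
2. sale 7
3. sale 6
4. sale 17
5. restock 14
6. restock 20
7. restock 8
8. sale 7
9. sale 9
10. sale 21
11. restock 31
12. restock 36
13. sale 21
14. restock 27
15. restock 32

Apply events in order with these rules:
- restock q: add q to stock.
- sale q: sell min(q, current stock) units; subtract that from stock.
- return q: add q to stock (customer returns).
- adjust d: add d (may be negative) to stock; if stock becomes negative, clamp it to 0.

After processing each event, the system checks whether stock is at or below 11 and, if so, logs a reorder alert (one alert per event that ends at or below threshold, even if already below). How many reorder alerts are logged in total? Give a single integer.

Answer: 0

Derivation:
Processing events:
Start: stock = 40
  Event 1 (restock 15): 40 + 15 = 55
  Event 2 (sale 7): sell min(7,55)=7. stock: 55 - 7 = 48. total_sold = 7
  Event 3 (sale 6): sell min(6,48)=6. stock: 48 - 6 = 42. total_sold = 13
  Event 4 (sale 17): sell min(17,42)=17. stock: 42 - 17 = 25. total_sold = 30
  Event 5 (restock 14): 25 + 14 = 39
  Event 6 (restock 20): 39 + 20 = 59
  Event 7 (restock 8): 59 + 8 = 67
  Event 8 (sale 7): sell min(7,67)=7. stock: 67 - 7 = 60. total_sold = 37
  Event 9 (sale 9): sell min(9,60)=9. stock: 60 - 9 = 51. total_sold = 46
  Event 10 (sale 21): sell min(21,51)=21. stock: 51 - 21 = 30. total_sold = 67
  Event 11 (restock 31): 30 + 31 = 61
  Event 12 (restock 36): 61 + 36 = 97
  Event 13 (sale 21): sell min(21,97)=21. stock: 97 - 21 = 76. total_sold = 88
  Event 14 (restock 27): 76 + 27 = 103
  Event 15 (restock 32): 103 + 32 = 135
Final: stock = 135, total_sold = 88

Checking against threshold 11:
  After event 1: stock=55 > 11
  After event 2: stock=48 > 11
  After event 3: stock=42 > 11
  After event 4: stock=25 > 11
  After event 5: stock=39 > 11
  After event 6: stock=59 > 11
  After event 7: stock=67 > 11
  After event 8: stock=60 > 11
  After event 9: stock=51 > 11
  After event 10: stock=30 > 11
  After event 11: stock=61 > 11
  After event 12: stock=97 > 11
  After event 13: stock=76 > 11
  After event 14: stock=103 > 11
  After event 15: stock=135 > 11
Alert events: []. Count = 0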